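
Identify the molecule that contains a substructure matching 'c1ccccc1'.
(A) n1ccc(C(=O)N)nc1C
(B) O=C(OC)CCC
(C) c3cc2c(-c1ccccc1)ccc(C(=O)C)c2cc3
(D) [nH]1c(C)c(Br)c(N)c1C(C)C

c1ccccc1 describes six aromatic carbons in a ring (a benzene ring).
(A) has a methyl group (-CH3) but no six-membered all-carbon aromatic ring is present.
(B) has a methyl group (-CH3) but no six-membered all-carbon aromatic ring is present.
(C) contains a phenyl ring, which satisfies every atom and bond constraint.
(D) has a methyl group (-CH3) but no six-membered all-carbon aromatic ring is present.
So the answer is (C).

C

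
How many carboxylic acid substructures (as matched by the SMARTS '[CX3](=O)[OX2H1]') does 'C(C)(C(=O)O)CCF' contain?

1

[CX3](=O)[OX2H1] is the SMARTS for a carboxylic acid: an sp2 carbon double-bonded to O and single-bonded to an -OH oxygen.
Exactly one fragment in the molecule meets all constraints, giving 1 match.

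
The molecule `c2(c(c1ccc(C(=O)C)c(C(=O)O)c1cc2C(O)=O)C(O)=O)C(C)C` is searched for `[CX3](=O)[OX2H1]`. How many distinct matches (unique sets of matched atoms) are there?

3

[CX3](=O)[OX2H1] is the SMARTS for a carboxylic acid: an sp2 carbon double-bonded to O and single-bonded to an -OH oxygen.
The molecule carries 3 separate instances of a carboxylic acid group (-C(=O)OH) meeting every constraint; each maps to a distinct set of atoms, giving 3 matches.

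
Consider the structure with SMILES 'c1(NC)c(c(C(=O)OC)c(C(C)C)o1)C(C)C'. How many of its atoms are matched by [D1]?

7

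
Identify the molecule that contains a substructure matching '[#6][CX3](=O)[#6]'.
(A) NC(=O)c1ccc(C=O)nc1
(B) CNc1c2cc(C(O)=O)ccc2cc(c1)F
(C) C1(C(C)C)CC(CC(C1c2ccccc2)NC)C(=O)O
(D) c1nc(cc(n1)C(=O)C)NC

D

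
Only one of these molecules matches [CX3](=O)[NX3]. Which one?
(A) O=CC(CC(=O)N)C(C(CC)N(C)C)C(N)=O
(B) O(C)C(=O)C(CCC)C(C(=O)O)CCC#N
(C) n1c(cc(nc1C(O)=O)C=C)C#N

A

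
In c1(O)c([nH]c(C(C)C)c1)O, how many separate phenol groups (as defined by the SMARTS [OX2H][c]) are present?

2

[OX2H][c] is the SMARTS for a phenol: a hydroxyl oxygen attached to an aromatic carbon.
The molecule carries 2 separate instances of a hydroxyl group (-OH) meeting every constraint; each maps to a distinct set of atoms, giving 2 matches.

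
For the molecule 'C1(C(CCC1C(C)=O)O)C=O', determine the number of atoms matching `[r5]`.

Check the 11 heavy atoms by environment: 5× C (in 5-ring) → match; 3× C (acyclic) → no; 3× O (acyclic) → no.
That gives 5 matching atoms.

5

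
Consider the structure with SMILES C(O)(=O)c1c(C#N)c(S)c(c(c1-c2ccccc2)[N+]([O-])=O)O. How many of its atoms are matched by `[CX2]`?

The query [CX2] means: C with X2: aliphatic carbon with exactly 2 total connections.
Check the 22 heavy atoms by environment: 12× c (aromatic, X3) → no; 2× O (X2) → no; 1× C (X2) → match; 1× N (X1) → no; 1× C (X3) → no; 2× O (X1) → no; 1× S (X2) → no; 1× N (charge +1, X3) → no; 1× O (charge -1, X1) → no.
That gives 1 matching atom.

1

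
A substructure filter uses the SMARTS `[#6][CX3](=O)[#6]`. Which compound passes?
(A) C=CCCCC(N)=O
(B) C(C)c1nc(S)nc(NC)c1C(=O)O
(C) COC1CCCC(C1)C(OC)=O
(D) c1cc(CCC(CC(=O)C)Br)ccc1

D

[#6][CX3](=O)[#6] describes a carbonyl carbon (no H) flanked by two carbons (a ketone).
(A) has a primary amide (-C(=O)NH2) but one neighbour of the carbonyl carbon is N, not C.
(B) has a carboxylic acid group (-C(=O)OH) but one neighbour of the carbonyl carbon is O, not C.
(C) has a methyl-ester group (-C(=O)OCH3) but one neighbour of the carbonyl carbon is O, not C.
(D) contains an acetyl/ketone group (-C(=O)CH3), which satisfies every atom and bond constraint.
So the answer is (D).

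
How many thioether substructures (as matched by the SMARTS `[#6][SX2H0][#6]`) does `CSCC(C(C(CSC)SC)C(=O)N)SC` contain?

4

[#6][SX2H0][#6] is the SMARTS for a thioether: an aliphatic sulfur bridging two carbons with no H on the sulfur.
The molecule carries 4 separate instances of a methylthio ether (-SCH3) meeting every constraint; each maps to a distinct set of atoms, giving 4 matches.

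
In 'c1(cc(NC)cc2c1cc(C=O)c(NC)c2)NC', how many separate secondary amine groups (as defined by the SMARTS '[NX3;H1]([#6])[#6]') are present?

3

[NX3;H1]([#6])[#6] is the SMARTS for a secondary amine: a trivalent nitrogen with one H, bonded to two carbons.
The molecule carries 3 separate instances of an N-methylamino group (-NHCH3) meeting every constraint; each maps to a distinct set of atoms, giving 3 matches.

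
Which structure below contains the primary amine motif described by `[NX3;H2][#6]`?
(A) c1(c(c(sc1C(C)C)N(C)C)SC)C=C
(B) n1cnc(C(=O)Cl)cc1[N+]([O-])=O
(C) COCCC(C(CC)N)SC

[NX3;H2][#6] describes a trivalent nitrogen with two H attached to carbon (a primary amine).
(A) has a dimethylamino group (-N(CH3)2) but the nitrogen has H0, not H2.
(B) has a nitro group (-[N+](=O)[O-]) but the nitrogen is [N+] with no H, not NX3H2.
(C) contains a primary amino group (-NH2), which satisfies every atom and bond constraint.
So the answer is (C).

C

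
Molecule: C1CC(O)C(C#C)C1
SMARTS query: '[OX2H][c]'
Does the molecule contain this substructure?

The pattern [OX2H][c] describes a hydroxyl oxygen attached to an aromatic carbon — a phenol.
The closest candidate here is a hydroxyl group (-OH), but the -OH is on an aliphatic carbon, not an aromatic c. No other fragment satisfies the full query, so there is no match.

No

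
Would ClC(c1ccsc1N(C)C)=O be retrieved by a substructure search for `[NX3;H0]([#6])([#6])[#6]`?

The pattern [NX3;H0]([#6])([#6])[#6] describes a trivalent nitrogen with no H, bonded to three carbons — a tertiary amine.
The molecule carries a dimethylamino group (-N(CH3)2), whose atoms satisfy every constraint of the query, so the pattern matches.

Yes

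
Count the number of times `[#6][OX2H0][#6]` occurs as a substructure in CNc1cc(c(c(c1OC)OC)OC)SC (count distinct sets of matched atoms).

3

[#6][OX2H0][#6] is the SMARTS for an ether: an aliphatic oxygen bridging two carbons with no H on the oxygen.
The molecule carries 3 separate instances of a methoxy ether (-OCH3) meeting every constraint; each maps to a distinct set of atoms, giving 3 matches.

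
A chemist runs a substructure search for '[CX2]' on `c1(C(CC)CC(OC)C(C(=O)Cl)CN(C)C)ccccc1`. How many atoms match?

The query [CX2] means: C with X2: aliphatic carbon with exactly 2 total connections.
Check the 21 heavy atoms by environment: 10× C (X4) → no; 1× N (X3) → no; 1× C (X3) → no; 1× O (X1) → no; 1× Cl (X1) → no; 1× O (X2) → no; 6× c (aromatic, X3) → no.
No environment satisfies the query, so 0 matching atoms.

0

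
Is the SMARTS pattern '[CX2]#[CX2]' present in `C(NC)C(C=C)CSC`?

The pattern [CX2]#[CX2] describes a carbon-carbon triple bond — an alkyne.
The closest candidate here is a vinyl group (-CH=CH2), but the C=C is a double bond; both carbons are CX3, not CX2. No other fragment satisfies the full query, so there is no match.

No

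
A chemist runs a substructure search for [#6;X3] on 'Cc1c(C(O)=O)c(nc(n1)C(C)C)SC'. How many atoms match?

The query [#6;X3] means: any carbon (aromatic or not) with three total connections.
Check the 15 heavy atoms by environment: 2× n (aromatic, X2) → no; 4× c (aromatic, X3) → match; 5× C (X4) → no; 1× S (X2) → no; 1× C (X3) → match; 1× O (X1) → no; 1× O (X2) → no.
Summing the matching environments: 4 + 1 = 5 matching atoms.

5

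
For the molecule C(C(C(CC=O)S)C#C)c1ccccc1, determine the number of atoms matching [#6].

13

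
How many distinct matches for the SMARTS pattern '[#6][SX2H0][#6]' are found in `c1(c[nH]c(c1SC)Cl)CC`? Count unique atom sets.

1

[#6][SX2H0][#6] is the SMARTS for a thioether: an aliphatic sulfur bridging two carbons with no H on the sulfur.
Exactly one fragment in the molecule meets all constraints, giving 1 match.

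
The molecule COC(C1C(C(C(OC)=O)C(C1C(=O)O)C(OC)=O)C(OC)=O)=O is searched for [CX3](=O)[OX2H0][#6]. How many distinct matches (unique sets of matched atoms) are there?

4

[CX3](=O)[OX2H0][#6] is the SMARTS for an ester: a carbonyl carbon bonded to an oxygen that is itself bonded to carbon (no H on that O).
The molecule carries 4 separate instances of a methyl-ester group (-C(=O)OCH3) meeting every constraint; each maps to a distinct set of atoms, giving 4 matches.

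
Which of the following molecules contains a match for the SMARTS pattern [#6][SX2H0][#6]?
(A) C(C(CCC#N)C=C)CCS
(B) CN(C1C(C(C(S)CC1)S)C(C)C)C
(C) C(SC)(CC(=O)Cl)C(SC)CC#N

[#6][SX2H0][#6] describes an aliphatic sulfur bridging two carbons with no H on the sulfur (a thioether).
(A) has a thiol (-SH) but the sulfur has H1, not H0 bridging two carbons.
(B) has a thiol (-SH) but the sulfur has H1, not H0 bridging two carbons.
(C) contains a methylthio ether (-SCH3), which satisfies every atom and bond constraint.
So the answer is (C).

C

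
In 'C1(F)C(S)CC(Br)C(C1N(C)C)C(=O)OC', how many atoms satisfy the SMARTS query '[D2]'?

2

The query [D2] means: atom with exactly two heavy-atom neighbours.
Check the 16 heavy atoms by environment: 6× C (D3) → no; 1× C (D2) → match; 1× S (D1) → no; 1× Br (D1) → no; 1× O (D1) → no; 1× O (D2) → match; 3× C (D1) → no; 1× F (D1) → no; 1× N (D3) → no.
Summing the matching environments: 1 + 1 = 2 matching atoms.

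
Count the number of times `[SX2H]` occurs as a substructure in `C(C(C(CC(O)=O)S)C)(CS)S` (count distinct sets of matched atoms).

3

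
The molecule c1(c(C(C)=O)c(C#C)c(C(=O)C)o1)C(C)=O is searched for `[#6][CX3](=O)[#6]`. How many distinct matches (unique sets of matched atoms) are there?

3

[#6][CX3](=O)[#6] is the SMARTS for a ketone: a carbonyl carbon (no H) flanked by two carbons.
The molecule carries 3 separate instances of an acetyl/ketone group (-C(=O)CH3) meeting every constraint; each maps to a distinct set of atoms, giving 3 matches.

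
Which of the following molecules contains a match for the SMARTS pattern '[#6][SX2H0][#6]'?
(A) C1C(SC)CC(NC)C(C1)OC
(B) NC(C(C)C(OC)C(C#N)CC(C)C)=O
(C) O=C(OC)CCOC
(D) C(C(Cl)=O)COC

[#6][SX2H0][#6] describes an aliphatic sulfur bridging two carbons with no H on the sulfur (a thioether).
(A) contains a methylthio ether (-SCH3), which satisfies every atom and bond constraint.
(B) has a methoxy ether (-OCH3) but the bridging atom is O, not S.
(C) has a methoxy ether (-OCH3) but the bridging atom is O, not S.
(D) has a methoxy ether (-OCH3) but the bridging atom is O, not S.
So the answer is (A).

A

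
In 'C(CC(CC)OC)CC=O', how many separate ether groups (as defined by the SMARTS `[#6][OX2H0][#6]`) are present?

1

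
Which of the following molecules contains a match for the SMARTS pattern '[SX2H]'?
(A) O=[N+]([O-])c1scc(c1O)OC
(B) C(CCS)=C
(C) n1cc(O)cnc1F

[SX2H] describes an aliphatic sulfur with two connections, one being H (a thiol).
(A) has a hydroxyl group (-OH) but it is an -OH, not an -SH.
(B) contains a thiol (-SH), which satisfies every atom and bond constraint.
(C) has a hydroxyl group (-OH) but it is an -OH, not an -SH.
So the answer is (B).

B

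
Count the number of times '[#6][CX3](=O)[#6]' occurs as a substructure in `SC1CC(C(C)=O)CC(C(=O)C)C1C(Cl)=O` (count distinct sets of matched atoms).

2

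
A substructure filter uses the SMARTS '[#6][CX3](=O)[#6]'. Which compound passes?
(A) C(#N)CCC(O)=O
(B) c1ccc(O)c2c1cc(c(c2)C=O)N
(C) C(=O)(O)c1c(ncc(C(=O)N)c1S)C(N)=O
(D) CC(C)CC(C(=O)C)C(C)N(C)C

D

[#6][CX3](=O)[#6] describes a carbonyl carbon (no H) flanked by two carbons (a ketone).
(A) has a carboxylic acid group (-C(=O)OH) but one neighbour of the carbonyl carbon is O, not C.
(B) has an aldehyde (-CHO) but the carbonyl carbon has H1, so it is not flanked by two carbons.
(C) has a carboxylic acid group (-C(=O)OH) but one neighbour of the carbonyl carbon is O, not C.
(D) contains an acetyl/ketone group (-C(=O)CH3), which satisfies every atom and bond constraint.
So the answer is (D).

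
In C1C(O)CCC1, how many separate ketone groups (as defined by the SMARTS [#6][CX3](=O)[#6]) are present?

0

[#6][CX3](=O)[#6] is the SMARTS for a ketone: a carbonyl carbon (no H) flanked by two carbons.
No fragment in the molecule satisfies every constraint, giving 0 matches.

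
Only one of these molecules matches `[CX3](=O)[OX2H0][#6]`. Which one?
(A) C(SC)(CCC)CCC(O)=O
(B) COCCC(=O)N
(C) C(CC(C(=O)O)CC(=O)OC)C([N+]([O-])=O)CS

[CX3](=O)[OX2H0][#6] describes a carbonyl carbon bonded to an oxygen that is itself bonded to carbon (no H on that O) (an ester).
(A) has a carboxylic acid group (-C(=O)OH) but the singly-bonded O carries H (OX2H1, not H0).
(B) has a methoxy ether (-OCH3) but the ether oxygen is not adjacent to a C=O carbon.
(C) contains a methyl-ester group (-C(=O)OCH3), which satisfies every atom and bond constraint.
So the answer is (C).

C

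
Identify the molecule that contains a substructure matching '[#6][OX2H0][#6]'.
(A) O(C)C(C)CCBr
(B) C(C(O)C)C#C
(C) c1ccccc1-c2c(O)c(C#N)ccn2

[#6][OX2H0][#6] describes an aliphatic oxygen bridging two carbons with no H on the oxygen (an ether).
(A) contains a methoxy ether (-OCH3), which satisfies every atom and bond constraint.
(B) has a hydroxyl group (-OH) but the oxygen has H1, not H0 bridging two carbons.
(C) has a hydroxyl group (-OH) but the oxygen has H1, not H0 bridging two carbons.
So the answer is (A).

A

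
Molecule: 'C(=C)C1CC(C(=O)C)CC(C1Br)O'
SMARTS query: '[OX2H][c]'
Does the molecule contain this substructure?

The pattern [OX2H][c] describes a hydroxyl oxygen attached to an aromatic carbon — a phenol.
The closest candidate here is a hydroxyl group (-OH), but the -OH is on an aliphatic carbon, not an aromatic c. No other fragment satisfies the full query, so there is no match.

No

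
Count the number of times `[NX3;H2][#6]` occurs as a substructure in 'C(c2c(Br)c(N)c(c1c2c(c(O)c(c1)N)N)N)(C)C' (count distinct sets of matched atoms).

4

[NX3;H2][#6] is the SMARTS for a primary amine: a trivalent nitrogen with two H attached to carbon.
The molecule carries 4 separate instances of a primary amino group (-NH2) meeting every constraint; each maps to a distinct set of atoms, giving 4 matches.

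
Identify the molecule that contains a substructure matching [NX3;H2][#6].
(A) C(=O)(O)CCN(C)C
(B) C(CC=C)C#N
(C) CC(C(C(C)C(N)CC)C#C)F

[NX3;H2][#6] describes a trivalent nitrogen with two H attached to carbon (a primary amine).
(A) has a dimethylamino group (-N(CH3)2) but the nitrogen has H0, not H2.
(B) has a nitrile (-C#N) but the nitrogen is NX1 (triple-bonded), not NX3 with two H.
(C) contains a primary amino group (-NH2), which satisfies every atom and bond constraint.
So the answer is (C).

C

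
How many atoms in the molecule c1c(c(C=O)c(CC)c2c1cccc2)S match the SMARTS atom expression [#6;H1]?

6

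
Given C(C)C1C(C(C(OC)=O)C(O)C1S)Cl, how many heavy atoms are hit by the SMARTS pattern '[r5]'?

5

Check the 14 heavy atoms by environment: 5× C (in 5-ring) → match; 4× C (acyclic) → no; 3× O (acyclic) → no; 1× Cl (acyclic) → no; 1× S (acyclic) → no.
That gives 5 matching atoms.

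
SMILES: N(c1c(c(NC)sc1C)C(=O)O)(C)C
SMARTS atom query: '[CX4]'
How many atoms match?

The query [CX4] means: C with X4: aliphatic carbon with exactly 4 total connections (bonds + H).
Check the 14 heavy atoms by environment: 1× s (aromatic, X2) → no; 4× c (aromatic, X3) → no; 2× N (X3) → no; 4× C (X4) → match; 1× C (X3) → no; 1× O (X1) → no; 1× O (X2) → no.
That gives 4 matching atoms.

4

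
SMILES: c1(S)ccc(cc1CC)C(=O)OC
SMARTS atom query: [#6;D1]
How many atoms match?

2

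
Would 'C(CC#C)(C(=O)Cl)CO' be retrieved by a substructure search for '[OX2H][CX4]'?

Yes

The pattern [OX2H][CX4] describes a hydroxyl oxygen bound to an sp3 (X4) carbon — an aliphatic alcohol.
The molecule carries a hydroxyl group (-OH), whose atoms satisfy every constraint of the query, so the pattern matches.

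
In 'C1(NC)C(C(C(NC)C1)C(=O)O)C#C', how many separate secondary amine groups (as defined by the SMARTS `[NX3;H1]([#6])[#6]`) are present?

2

[NX3;H1]([#6])[#6] is the SMARTS for a secondary amine: a trivalent nitrogen with one H, bonded to two carbons.
The molecule carries 2 separate instances of an N-methylamino group (-NHCH3) meeting every constraint; each maps to a distinct set of atoms, giving 2 matches.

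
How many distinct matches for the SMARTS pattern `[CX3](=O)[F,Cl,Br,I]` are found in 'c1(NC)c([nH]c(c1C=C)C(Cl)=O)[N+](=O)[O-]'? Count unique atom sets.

1

[CX3](=O)[F,Cl,Br,I] is the SMARTS for an acyl halide: a carbonyl carbon bonded to a halogen.
Exactly one fragment in the molecule meets all constraints, giving 1 match.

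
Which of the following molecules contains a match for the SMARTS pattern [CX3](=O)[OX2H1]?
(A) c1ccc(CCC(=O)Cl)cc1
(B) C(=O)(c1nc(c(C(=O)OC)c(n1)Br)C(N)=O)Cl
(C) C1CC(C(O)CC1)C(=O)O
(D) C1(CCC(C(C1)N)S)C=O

C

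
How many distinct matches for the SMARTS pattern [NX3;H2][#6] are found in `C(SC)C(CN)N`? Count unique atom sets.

2

[NX3;H2][#6] is the SMARTS for a primary amine: a trivalent nitrogen with two H attached to carbon.
The molecule carries 2 separate instances of a primary amino group (-NH2) meeting every constraint; each maps to a distinct set of atoms, giving 2 matches.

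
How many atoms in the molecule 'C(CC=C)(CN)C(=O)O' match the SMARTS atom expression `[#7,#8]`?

3

Check the 9 heavy atoms by environment: 6× C → no; 1× N → match; 2× O → match.
Summing the matching environments: 1 + 2 = 3 matching atoms.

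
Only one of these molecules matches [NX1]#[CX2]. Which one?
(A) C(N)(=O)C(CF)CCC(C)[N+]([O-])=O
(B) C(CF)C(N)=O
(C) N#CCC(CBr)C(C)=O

C

[NX1]#[CX2] describes a nitrogen triple-bonded to a two-connected carbon (a nitrile).
(A) has a nitro group (-[N+](=O)[O-]) but there is no C#N triple bond.
(B) has a primary amide (-C(=O)NH2) but the nitrogen is NX3, not NX1.
(C) contains a nitrile (-C#N), which satisfies every atom and bond constraint.
So the answer is (C).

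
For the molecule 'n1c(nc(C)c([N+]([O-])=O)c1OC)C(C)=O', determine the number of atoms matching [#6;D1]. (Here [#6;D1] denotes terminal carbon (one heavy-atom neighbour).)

The query [#6;D1] means: carbon bonded to exactly one heavy atom.
Check the 15 heavy atoms by environment: 2× n (aromatic, D2) → no; 4× c (aromatic, D3) → no; 1× C (D3) → no; 2× O (D1) → no; 3× C (D1) → match; 1× O (D2) → no; 1× N (charge +1, D3) → no; 1× O (charge -1, D1) → no.
That gives 3 matching atoms.

3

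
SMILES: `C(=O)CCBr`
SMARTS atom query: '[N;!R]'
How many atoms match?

0

The query [N;!R] means: aliphatic nitrogen not in a ring.
Check the 5 heavy atoms by environment: 3× C (acyclic) → no; 1× O (acyclic) → no; 1× Br (acyclic) → no.
No environment satisfies the query, so 0 matching atoms.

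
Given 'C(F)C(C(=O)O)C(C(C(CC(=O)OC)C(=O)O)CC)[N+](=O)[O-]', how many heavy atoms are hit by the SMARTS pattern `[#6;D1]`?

2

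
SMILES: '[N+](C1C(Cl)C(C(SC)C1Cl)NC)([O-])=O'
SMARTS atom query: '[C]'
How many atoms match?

7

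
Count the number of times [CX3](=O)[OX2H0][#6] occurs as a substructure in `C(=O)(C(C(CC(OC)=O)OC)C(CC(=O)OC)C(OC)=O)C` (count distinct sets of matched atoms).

3

[CX3](=O)[OX2H0][#6] is the SMARTS for an ester: a carbonyl carbon bonded to an oxygen that is itself bonded to carbon (no H on that O).
The molecule carries 3 separate instances of a methyl-ester group (-C(=O)OCH3) meeting every constraint; each maps to a distinct set of atoms, giving 3 matches.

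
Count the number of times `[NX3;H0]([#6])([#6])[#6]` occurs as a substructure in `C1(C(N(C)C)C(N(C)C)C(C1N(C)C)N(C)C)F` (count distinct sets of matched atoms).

[NX3;H0]([#6])([#6])[#6] is the SMARTS for a tertiary amine: a trivalent nitrogen with no H, bonded to three carbons.
The molecule carries 4 separate instances of a dimethylamino group (-N(CH3)2) meeting every constraint; each maps to a distinct set of atoms, giving 4 matches.

4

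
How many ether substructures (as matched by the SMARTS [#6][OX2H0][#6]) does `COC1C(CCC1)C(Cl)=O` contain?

1

[#6][OX2H0][#6] is the SMARTS for an ether: an aliphatic oxygen bridging two carbons with no H on the oxygen.
Exactly one fragment in the molecule meets all constraints, giving 1 match.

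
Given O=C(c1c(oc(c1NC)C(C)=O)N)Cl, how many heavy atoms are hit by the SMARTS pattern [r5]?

The query [r5] means: r5 matches atoms in a five-membered ring.
Check the 14 heavy atoms by environment: 1× o (aromatic, in 5-ring) → match; 4× c (aromatic, in 5-ring) → match; 2× N (acyclic) → no; 4× C (acyclic) → no; 2× O (acyclic) → no; 1× Cl (acyclic) → no.
Summing the matching environments: 1 + 4 = 5 matching atoms.

5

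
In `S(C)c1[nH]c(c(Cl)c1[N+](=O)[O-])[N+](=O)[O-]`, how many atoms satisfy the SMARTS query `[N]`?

Check the 14 heavy atoms by environment: 1× n (aromatic) → no; 4× c (aromatic) → no; 2× N (charge +1) → match; 2× O (charge -1) → no; 2× O → no; 1× Cl → no; 1× S → no; 1× C → no.
That gives 2 matching atoms.

2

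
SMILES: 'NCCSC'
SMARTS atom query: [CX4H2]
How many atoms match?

2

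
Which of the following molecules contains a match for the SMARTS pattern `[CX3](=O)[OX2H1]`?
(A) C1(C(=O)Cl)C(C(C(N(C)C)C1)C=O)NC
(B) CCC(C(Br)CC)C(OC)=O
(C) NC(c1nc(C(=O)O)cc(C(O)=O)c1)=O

[CX3](=O)[OX2H1] describes an sp2 carbon double-bonded to O and single-bonded to an -OH oxygen (a carboxylic acid).
(A) has an acyl chloride (-C(=O)Cl) but the carbonyl is bonded to Cl, not to an -OH oxygen.
(B) has a methyl-ester group (-C(=O)OCH3) but the singly-bonded O has no H (OX2H0, not OX2H1).
(C) contains a carboxylic acid group (-C(=O)OH), which satisfies every atom and bond constraint.
So the answer is (C).

C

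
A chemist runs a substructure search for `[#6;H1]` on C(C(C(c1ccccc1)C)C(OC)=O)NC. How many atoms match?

7

Check the 16 heavy atoms by environment: 1× C (H2) → no; 2× C (H1) → match; 3× C (H3) → no; 1× c (aromatic, H0) → no; 5× c (aromatic, H1) → match; 1× N (H1) → no; 1× C (H0) → no; 2× O (H0) → no.
Summing the matching environments: 2 + 5 = 7 matching atoms.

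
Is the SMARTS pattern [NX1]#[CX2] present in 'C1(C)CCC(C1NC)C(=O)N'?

The pattern [NX1]#[CX2] describes a nitrogen triple-bonded to a two-connected carbon — a nitrile.
The closest candidate here is a primary amide (-C(=O)NH2), but the nitrogen is NX3, not NX1. No other fragment satisfies the full query, so there is no match.

No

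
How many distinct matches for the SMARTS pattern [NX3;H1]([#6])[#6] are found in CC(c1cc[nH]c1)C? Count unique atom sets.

[NX3;H1]([#6])[#6] is the SMARTS for a secondary amine: a trivalent nitrogen with one H, bonded to two carbons.
No fragment in the molecule satisfies every constraint, giving 0 matches.

0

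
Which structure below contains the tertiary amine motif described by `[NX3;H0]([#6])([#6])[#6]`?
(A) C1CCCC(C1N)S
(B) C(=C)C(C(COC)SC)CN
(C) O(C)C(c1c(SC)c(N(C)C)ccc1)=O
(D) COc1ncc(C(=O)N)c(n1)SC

[NX3;H0]([#6])([#6])[#6] describes a trivalent nitrogen with no H, bonded to three carbons (a tertiary amine).
(A) has a primary amino group (-NH2) but the nitrogen has H2, not H0 with three carbons.
(B) has a primary amino group (-NH2) but the nitrogen has H2, not H0 with three carbons.
(C) contains a dimethylamino group (-N(CH3)2), which satisfies every atom and bond constraint.
(D) has a primary amide (-C(=O)NH2) but the amide nitrogen has H2 and only one carbon neighbour.
So the answer is (C).

C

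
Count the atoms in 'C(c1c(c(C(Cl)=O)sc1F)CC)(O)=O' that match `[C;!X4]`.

The query [C;!X4] means: aliphatic carbon that does not have four total connections.
Check the 14 heavy atoms by environment: 1× s (aromatic, X2) → no; 4× c (aromatic, X3) → no; 2× C (X4) → no; 1× F (X1) → no; 2× C (X3) → match; 2× O (X1) → no; 1× Cl (X1) → no; 1× O (X2) → no.
That gives 2 matching atoms.

2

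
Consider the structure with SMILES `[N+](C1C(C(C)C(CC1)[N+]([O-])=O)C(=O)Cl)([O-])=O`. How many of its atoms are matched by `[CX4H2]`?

Check the 16 heavy atoms by environment: 2× C (H2, X4) → match; 4× C (H1, X4) → no; 1× C (H0, X3) → no; 3× O (H0, X1) → no; 1× Cl (H0, X1) → no; 1× C (H3, X4) → no; 2× N (charge +1, H0, X3) → no; 2× O (charge -1, H0, X1) → no.
That gives 2 matching atoms.

2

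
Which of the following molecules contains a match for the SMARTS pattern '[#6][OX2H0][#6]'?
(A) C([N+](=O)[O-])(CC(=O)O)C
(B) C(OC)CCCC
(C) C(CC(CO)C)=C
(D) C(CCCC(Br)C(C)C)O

B

[#6][OX2H0][#6] describes an aliphatic oxygen bridging two carbons with no H on the oxygen (an ether).
(A) has a carboxylic acid group (-C(=O)OH) but the -OH oxygen has H1; the =O is OX1, not OX2.
(B) contains a methoxy ether (-OCH3), which satisfies every atom and bond constraint.
(C) has a hydroxyl group (-OH) but the oxygen has H1, not H0 bridging two carbons.
(D) has a hydroxyl group (-OH) but the oxygen has H1, not H0 bridging two carbons.
So the answer is (B).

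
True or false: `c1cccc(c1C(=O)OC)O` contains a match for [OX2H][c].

The pattern [OX2H][c] describes a hydroxyl oxygen attached to an aromatic carbon — a phenol.
The molecule carries a hydroxyl group (-OH), whose atoms satisfy every constraint of the query, so the pattern matches.

True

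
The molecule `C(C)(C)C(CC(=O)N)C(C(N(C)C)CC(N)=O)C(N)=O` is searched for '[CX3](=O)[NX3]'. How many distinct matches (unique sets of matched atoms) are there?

3

[CX3](=O)[NX3] is the SMARTS for an amide: a carbonyl carbon bonded to a trivalent nitrogen.
The molecule carries 3 separate instances of a primary amide (-C(=O)NH2) meeting every constraint; each maps to a distinct set of atoms, giving 3 matches.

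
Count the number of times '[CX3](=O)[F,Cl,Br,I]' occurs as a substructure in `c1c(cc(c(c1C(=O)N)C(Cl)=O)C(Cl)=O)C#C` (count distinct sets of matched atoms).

2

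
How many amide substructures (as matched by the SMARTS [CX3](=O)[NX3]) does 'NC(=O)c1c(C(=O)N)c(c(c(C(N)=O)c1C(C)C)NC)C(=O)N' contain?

4

[CX3](=O)[NX3] is the SMARTS for an amide: a carbonyl carbon bonded to a trivalent nitrogen.
The molecule carries 4 separate instances of a primary amide (-C(=O)NH2) meeting every constraint; each maps to a distinct set of atoms, giving 4 matches.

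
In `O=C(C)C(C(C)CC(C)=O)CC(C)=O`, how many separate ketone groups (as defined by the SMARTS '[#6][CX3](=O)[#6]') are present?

3

[#6][CX3](=O)[#6] is the SMARTS for a ketone: a carbonyl carbon (no H) flanked by two carbons.
The molecule carries 3 separate instances of an acetyl/ketone group (-C(=O)CH3) meeting every constraint; each maps to a distinct set of atoms, giving 3 matches.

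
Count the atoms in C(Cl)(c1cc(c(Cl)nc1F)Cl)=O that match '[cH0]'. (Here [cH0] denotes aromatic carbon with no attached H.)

4

The query [cH0] means: aromatic carbon with no attached hydrogen (substituted or ring-fusion).
Check the 12 heavy atoms by environment: 1× n (aromatic, H0) → no; 4× c (aromatic, H0) → match; 1× c (aromatic, H1) → no; 3× Cl (H0) → no; 1× F (H0) → no; 1× C (H0) → no; 1× O (H0) → no.
That gives 4 matching atoms.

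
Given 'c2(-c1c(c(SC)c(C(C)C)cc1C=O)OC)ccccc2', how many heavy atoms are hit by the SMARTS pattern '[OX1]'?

1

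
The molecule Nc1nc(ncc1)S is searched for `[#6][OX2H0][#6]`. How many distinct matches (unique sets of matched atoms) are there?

0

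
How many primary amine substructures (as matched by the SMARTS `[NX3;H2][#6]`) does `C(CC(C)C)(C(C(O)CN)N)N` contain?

[NX3;H2][#6] is the SMARTS for a primary amine: a trivalent nitrogen with two H attached to carbon.
The molecule carries 3 separate instances of a primary amino group (-NH2) meeting every constraint; each maps to a distinct set of atoms, giving 3 matches.

3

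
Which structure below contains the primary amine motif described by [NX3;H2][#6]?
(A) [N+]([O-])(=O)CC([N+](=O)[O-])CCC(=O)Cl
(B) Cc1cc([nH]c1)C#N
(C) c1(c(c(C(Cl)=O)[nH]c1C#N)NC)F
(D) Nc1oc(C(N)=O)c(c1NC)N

D

[NX3;H2][#6] describes a trivalent nitrogen with two H attached to carbon (a primary amine).
(A) has a nitro group (-[N+](=O)[O-]) but the nitrogen is [N+] with no H, not NX3H2.
(B) has a nitrile (-C#N) but the nitrogen is NX1 (triple-bonded), not NX3 with two H.
(C) has an N-methylamino group (-NHCH3) but the nitrogen bears two carbons and only one H (H1), not H2.
(D) contains a primary amino group (-NH2), which satisfies every atom and bond constraint.
So the answer is (D).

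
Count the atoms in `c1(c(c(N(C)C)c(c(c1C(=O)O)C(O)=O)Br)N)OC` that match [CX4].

The query [CX4] means: C with X4: aliphatic carbon with exactly 4 total connections (bonds + H).
Check the 19 heavy atoms by environment: 6× c (aromatic, X3) → no; 2× C (X3) → no; 2× O (X1) → no; 3× O (X2) → no; 2× N (X3) → no; 3× C (X4) → match; 1× Br (X1) → no.
That gives 3 matching atoms.

3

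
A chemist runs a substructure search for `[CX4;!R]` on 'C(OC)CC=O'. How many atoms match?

The query [CX4;!R] means: aliphatic carbon with four total connections, not in a ring.
Check the 6 heavy atoms by environment: 3× C (X4, acyclic) → match; 1× O (X2, acyclic) → no; 1× C (X3, acyclic) → no; 1× O (X1, acyclic) → no.
That gives 3 matching atoms.

3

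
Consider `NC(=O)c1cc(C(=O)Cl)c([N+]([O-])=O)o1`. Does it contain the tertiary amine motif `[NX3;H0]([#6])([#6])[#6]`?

No

The pattern [NX3;H0]([#6])([#6])[#6] describes a trivalent nitrogen with no H, bonded to three carbons — a tertiary amine.
The closest candidate here is a primary amide (-C(=O)NH2), but the amide nitrogen has H2 and only one carbon neighbour. No other fragment satisfies the full query, so there is no match.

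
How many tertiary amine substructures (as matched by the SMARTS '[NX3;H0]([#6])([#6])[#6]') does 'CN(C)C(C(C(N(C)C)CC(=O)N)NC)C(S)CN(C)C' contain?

3

[NX3;H0]([#6])([#6])[#6] is the SMARTS for a tertiary amine: a trivalent nitrogen with no H, bonded to three carbons.
The molecule carries 3 separate instances of a dimethylamino group (-N(CH3)2) meeting every constraint; each maps to a distinct set of atoms, giving 3 matches.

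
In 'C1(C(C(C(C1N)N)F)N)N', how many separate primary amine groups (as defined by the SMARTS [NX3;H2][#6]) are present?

[NX3;H2][#6] is the SMARTS for a primary amine: a trivalent nitrogen with two H attached to carbon.
The molecule carries 4 separate instances of a primary amino group (-NH2) meeting every constraint; each maps to a distinct set of atoms, giving 4 matches.

4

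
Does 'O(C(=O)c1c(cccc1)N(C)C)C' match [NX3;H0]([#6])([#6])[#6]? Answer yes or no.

Yes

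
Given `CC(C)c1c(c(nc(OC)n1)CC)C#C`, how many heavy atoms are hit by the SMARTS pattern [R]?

Check the 15 heavy atoms by environment: 2× n (aromatic, in 6-ring) → match; 4× c (aromatic, in 6-ring) → match; 1× O (acyclic) → no; 8× C (acyclic) → no.
Summing the matching environments: 2 + 4 = 6 matching atoms.

6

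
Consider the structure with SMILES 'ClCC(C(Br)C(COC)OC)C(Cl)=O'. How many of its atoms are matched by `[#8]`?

3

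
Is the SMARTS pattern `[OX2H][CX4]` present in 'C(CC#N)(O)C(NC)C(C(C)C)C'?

The pattern [OX2H][CX4] describes a hydroxyl oxygen bound to an sp3 (X4) carbon — an aliphatic alcohol.
The molecule carries a hydroxyl group (-OH), whose atoms satisfy every constraint of the query, so the pattern matches.

Yes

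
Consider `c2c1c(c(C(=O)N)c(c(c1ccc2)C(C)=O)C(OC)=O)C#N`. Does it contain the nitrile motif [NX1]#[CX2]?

Yes

The pattern [NX1]#[CX2] describes a nitrogen triple-bonded to a two-connected carbon — a nitrile.
The molecule carries a nitrile (-C#N), whose atoms satisfy every constraint of the query, so the pattern matches.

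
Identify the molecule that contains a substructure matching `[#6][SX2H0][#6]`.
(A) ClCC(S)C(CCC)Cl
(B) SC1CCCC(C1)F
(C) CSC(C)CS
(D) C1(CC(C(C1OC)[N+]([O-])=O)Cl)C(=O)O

C

[#6][SX2H0][#6] describes an aliphatic sulfur bridging two carbons with no H on the sulfur (a thioether).
(A) has a thiol (-SH) but the sulfur has H1, not H0 bridging two carbons.
(B) has a thiol (-SH) but the sulfur has H1, not H0 bridging two carbons.
(C) contains a methylthio ether (-SCH3), which satisfies every atom and bond constraint.
(D) has a methoxy ether (-OCH3) but the bridging atom is O, not S.
So the answer is (C).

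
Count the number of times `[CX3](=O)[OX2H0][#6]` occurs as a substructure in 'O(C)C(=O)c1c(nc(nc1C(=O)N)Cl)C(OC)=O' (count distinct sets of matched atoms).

2

[CX3](=O)[OX2H0][#6] is the SMARTS for an ester: a carbonyl carbon bonded to an oxygen that is itself bonded to carbon (no H on that O).
The molecule carries 2 separate instances of a methyl-ester group (-C(=O)OCH3) meeting every constraint; each maps to a distinct set of atoms, giving 2 matches.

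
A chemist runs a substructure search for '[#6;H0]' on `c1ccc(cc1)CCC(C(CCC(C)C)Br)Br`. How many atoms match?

1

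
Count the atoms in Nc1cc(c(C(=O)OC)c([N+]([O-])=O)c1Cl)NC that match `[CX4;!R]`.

2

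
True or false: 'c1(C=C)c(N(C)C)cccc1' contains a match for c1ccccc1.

True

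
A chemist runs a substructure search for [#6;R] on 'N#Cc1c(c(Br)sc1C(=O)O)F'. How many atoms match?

4

The query [#6;R] means: carbon that is part of a ring.
Check the 12 heavy atoms by environment: 1× s (aromatic, in 5-ring) → no; 4× c (aromatic, in 5-ring) → match; 1× F (acyclic) → no; 1× Br (acyclic) → no; 2× C (acyclic) → no; 2× O (acyclic) → no; 1× N (acyclic) → no.
That gives 4 matching atoms.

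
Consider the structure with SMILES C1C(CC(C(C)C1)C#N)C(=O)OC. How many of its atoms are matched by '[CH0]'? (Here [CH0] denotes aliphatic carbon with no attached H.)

Check the 13 heavy atoms by environment: 3× C (H2) → no; 3× C (H1) → no; 2× C (H0) → match; 1× N (H0) → no; 2× O (H0) → no; 2× C (H3) → no.
That gives 2 matching atoms.

2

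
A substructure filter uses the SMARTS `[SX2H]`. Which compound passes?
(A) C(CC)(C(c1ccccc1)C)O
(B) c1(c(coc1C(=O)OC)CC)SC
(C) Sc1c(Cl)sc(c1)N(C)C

C

[SX2H] describes an aliphatic sulfur with two connections, one being H (a thiol).
(A) has a hydroxyl group (-OH) but it is an -OH, not an -SH.
(B) has a methylthio ether (-SCH3) but the sulfur has H0 (bonded to two carbons), not H1.
(C) contains a thiol (-SH), which satisfies every atom and bond constraint.
So the answer is (C).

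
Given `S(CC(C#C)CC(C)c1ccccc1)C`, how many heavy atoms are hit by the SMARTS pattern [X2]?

3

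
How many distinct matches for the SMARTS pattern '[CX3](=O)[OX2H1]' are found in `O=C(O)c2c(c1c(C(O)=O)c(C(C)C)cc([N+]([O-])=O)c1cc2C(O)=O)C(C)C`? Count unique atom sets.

[CX3](=O)[OX2H1] is the SMARTS for a carboxylic acid: an sp2 carbon double-bonded to O and single-bonded to an -OH oxygen.
The molecule carries 3 separate instances of a carboxylic acid group (-C(=O)OH) meeting every constraint; each maps to a distinct set of atoms, giving 3 matches.

3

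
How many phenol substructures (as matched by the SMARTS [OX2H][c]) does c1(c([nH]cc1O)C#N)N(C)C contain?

1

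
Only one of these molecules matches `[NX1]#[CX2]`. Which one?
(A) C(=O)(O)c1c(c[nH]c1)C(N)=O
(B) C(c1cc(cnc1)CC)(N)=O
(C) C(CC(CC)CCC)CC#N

C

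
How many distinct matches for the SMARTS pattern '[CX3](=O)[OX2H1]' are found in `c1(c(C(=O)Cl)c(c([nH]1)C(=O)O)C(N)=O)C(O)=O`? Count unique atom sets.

[CX3](=O)[OX2H1] is the SMARTS for a carboxylic acid: an sp2 carbon double-bonded to O and single-bonded to an -OH oxygen.
The molecule carries 2 separate instances of a carboxylic acid group (-C(=O)OH) meeting every constraint; each maps to a distinct set of atoms, giving 2 matches.

2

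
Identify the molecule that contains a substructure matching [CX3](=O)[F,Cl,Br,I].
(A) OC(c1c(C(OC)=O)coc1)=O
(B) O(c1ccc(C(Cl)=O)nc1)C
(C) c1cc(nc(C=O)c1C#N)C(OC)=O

B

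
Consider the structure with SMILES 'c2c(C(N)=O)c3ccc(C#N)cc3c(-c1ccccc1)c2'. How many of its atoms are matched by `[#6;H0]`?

8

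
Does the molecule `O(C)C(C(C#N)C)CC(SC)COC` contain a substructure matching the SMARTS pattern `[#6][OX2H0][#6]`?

Yes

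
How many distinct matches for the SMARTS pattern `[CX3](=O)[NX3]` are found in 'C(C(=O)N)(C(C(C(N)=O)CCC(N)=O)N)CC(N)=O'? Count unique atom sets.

4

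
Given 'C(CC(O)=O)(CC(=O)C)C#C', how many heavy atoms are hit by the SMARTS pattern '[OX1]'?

The query [OX1] means: aliphatic oxygen with one total connection — typically a carbonyl =O or an oxide.
Check the 11 heavy atoms by environment: 4× C (X4) → no; 2× C (X3) → no; 2× O (X1) → match; 1× O (X2) → no; 2× C (X2) → no.
That gives 2 matching atoms.

2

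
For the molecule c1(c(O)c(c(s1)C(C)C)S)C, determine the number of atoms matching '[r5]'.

5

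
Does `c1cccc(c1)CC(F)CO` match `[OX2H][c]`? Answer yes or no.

No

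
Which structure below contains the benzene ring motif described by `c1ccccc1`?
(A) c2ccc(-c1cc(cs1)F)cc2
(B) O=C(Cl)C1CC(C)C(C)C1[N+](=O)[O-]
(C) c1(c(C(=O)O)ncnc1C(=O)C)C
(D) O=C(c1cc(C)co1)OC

c1ccccc1 describes six aromatic carbons in a ring (a benzene ring).
(A) contains a phenyl ring, which satisfies every atom and bond constraint.
(B) has a methyl group (-CH3) but no six-membered all-carbon aromatic ring is present.
(C) has a methyl group (-CH3) but no six-membered all-carbon aromatic ring is present.
(D) has a methyl group (-CH3) but no six-membered all-carbon aromatic ring is present.
So the answer is (A).

A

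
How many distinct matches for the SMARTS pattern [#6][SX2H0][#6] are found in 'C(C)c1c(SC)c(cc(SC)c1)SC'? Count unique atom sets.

[#6][SX2H0][#6] is the SMARTS for a thioether: an aliphatic sulfur bridging two carbons with no H on the sulfur.
The molecule carries 3 separate instances of a methylthio ether (-SCH3) meeting every constraint; each maps to a distinct set of atoms, giving 3 matches.

3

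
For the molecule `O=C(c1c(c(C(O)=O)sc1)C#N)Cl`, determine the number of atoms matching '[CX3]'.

2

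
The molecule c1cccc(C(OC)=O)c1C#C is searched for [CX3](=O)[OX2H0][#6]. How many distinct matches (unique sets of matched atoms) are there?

1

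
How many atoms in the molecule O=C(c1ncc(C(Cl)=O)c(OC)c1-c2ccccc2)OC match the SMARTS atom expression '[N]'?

The query [N] means: uppercase N matches aliphatic (non-aromatic) nitrogen only.
Check the 21 heavy atoms by environment: 1× n (aromatic) → no; 11× c (aromatic) → no; 4× O → no; 4× C → no; 1× Cl → no.
No environment satisfies the query, so 0 matching atoms.

0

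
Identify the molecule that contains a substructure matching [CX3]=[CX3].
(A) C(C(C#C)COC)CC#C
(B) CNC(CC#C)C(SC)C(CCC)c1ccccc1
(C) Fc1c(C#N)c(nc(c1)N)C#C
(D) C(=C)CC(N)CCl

D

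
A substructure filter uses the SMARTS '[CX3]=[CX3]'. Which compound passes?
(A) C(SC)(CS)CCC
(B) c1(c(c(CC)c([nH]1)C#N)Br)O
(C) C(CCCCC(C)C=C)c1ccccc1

[CX3]=[CX3] describes a non-aromatic C=C double bond between two sp2 carbons (an alkene).
(A) has an ethyl group (-CH2CH3) but its C-C bond is a single bond between CX4 carbons, not CX3=CX3.
(B) has an ethyl group (-CH2CH3) but its C-C bond is a single bond between CX4 carbons, not CX3=CX3.
(C) contains a vinyl group (-CH=CH2), which satisfies every atom and bond constraint.
So the answer is (C).

C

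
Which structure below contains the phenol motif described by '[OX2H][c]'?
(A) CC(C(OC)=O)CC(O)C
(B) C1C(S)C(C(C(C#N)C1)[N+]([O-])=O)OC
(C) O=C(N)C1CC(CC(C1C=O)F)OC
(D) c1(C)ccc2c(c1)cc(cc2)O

[OX2H][c] describes a hydroxyl oxygen attached to an aromatic carbon (a phenol).
(A) has a hydroxyl group (-OH) but the -OH is on an aliphatic carbon, not an aromatic c.
(B) has a methoxy ether (-OCH3) but the oxygen has H0, not H1.
(C) has a methoxy ether (-OCH3) but the oxygen has H0, not H1.
(D) contains a hydroxyl group (-OH), which satisfies every atom and bond constraint.
So the answer is (D).

D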